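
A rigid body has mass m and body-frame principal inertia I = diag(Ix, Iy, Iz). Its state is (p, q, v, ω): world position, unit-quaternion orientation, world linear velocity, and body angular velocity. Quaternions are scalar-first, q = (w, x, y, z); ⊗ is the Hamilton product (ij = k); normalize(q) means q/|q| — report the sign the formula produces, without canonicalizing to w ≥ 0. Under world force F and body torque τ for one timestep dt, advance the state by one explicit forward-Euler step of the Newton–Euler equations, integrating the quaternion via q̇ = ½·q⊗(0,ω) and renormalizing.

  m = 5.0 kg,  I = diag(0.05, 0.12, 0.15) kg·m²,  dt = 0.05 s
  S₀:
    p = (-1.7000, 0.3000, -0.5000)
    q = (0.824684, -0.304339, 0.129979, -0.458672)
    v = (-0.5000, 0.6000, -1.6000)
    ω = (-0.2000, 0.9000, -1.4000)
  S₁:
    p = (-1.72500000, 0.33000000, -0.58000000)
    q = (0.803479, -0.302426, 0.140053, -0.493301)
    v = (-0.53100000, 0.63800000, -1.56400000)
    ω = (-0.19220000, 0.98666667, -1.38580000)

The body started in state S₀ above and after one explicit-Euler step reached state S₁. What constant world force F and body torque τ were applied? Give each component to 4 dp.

F = (-3.1000, 3.8000, 3.6000)
τ = (-0.0300, 0.1800, 0.0300)

Δv = v₁−v₀ = (-0.03100000, 0.03800000, 0.03600000)
F = m·Δv/dt = (-3.1000, 3.8000, 3.6000)
rate change Δω = (0.00780000, 0.08666667, 0.01420000)
τ = I·(Δω/dt) + ω₀×(Iω₀) = (-0.0300, 0.1800, 0.0300)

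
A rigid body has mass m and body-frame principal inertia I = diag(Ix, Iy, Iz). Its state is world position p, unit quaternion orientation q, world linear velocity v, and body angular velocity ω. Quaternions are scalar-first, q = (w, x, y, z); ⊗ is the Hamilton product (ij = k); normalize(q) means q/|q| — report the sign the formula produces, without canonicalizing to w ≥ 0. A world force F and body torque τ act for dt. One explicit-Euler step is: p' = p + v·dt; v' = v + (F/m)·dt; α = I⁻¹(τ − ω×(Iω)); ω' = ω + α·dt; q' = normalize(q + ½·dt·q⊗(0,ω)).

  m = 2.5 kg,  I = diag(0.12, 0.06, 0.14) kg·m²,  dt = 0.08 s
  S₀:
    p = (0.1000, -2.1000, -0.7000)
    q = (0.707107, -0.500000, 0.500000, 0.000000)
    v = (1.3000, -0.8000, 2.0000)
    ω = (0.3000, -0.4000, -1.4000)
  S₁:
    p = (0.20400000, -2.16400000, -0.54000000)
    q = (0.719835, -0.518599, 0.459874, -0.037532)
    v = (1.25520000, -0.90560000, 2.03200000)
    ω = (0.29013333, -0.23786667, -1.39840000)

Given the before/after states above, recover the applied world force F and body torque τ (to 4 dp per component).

rate change Δω = (-0.00986667, 0.16213333, 0.00160000)
I·α + gyro = (0.0300, 0.1300, 0.0100)
Δv = v₁−v₀ = (-0.04480000, -0.10560000, 0.03200000)
F = m·Δv/dt = (-1.4000, -3.3000, 1.0000)

F = (-1.4000, -3.3000, 1.0000)
τ = (0.0300, 0.1300, 0.0100)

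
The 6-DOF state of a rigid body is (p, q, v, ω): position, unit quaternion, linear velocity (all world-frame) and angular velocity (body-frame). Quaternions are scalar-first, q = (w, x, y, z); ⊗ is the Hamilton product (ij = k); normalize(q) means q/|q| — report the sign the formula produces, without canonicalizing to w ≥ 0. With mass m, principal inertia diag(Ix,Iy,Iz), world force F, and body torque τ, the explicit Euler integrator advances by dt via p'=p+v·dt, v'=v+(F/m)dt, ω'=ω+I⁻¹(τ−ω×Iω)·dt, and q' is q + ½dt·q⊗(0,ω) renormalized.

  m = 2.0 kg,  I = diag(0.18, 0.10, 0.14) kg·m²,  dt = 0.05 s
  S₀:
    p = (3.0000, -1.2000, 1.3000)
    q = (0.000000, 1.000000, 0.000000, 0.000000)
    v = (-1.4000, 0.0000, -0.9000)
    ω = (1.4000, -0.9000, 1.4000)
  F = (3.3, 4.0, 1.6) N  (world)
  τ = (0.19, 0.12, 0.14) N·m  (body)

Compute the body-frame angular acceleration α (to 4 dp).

ω×(Iω) gyroscopic = (-0.0504, 0.0784, 0.1008)
(τ − ω×Iω)/I = (1.3356, 0.4160, 0.2800)

α = (1.3356, 0.4160, 0.2800)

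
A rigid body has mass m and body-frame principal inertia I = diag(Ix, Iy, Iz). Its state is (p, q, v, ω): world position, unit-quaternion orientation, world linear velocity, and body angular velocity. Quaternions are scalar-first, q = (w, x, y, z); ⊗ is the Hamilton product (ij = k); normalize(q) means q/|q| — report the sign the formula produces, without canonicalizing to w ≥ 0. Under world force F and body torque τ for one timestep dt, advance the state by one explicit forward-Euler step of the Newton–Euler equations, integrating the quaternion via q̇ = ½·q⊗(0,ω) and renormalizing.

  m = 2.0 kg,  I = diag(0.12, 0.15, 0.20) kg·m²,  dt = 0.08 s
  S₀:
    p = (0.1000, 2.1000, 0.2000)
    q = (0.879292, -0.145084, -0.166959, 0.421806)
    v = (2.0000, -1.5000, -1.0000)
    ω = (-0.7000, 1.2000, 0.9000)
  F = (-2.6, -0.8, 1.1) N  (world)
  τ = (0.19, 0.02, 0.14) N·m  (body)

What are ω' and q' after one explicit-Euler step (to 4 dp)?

gyro term ω×Iω = (0.0540, 0.0504, -0.0252)
angular accel α = (1.1333, -0.2027, 0.8260)
new body rate ω' = (-0.6093, 1.1838, 0.9661)
Hamilton product q⊗(0,ω) = (-0.2808334, -1.2719347, 0.8904618, 0.5003907)
q' = normalize(q + ½dt·q⊗(0,ω)) = (0.8662, -0.1955, -0.1311, 0.4409)

ω' = (-0.6093, 1.1838, 0.9661)
q' = (0.8662, -0.1955, -0.1311, 0.4409)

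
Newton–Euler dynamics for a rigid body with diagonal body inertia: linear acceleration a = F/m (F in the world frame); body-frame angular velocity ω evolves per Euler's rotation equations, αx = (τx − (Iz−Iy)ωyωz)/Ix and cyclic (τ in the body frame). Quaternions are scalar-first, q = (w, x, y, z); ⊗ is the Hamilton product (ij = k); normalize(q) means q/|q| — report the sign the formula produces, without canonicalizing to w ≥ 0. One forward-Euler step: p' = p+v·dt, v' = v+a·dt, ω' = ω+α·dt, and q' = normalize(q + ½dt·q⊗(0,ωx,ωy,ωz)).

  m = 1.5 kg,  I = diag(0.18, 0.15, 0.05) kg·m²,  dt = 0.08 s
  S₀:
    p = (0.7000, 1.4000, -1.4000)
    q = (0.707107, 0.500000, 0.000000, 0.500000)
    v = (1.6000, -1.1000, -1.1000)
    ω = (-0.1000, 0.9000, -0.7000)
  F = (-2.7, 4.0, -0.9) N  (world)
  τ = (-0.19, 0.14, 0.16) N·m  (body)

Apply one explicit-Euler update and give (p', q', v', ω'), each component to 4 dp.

p' = (0.8280, 1.3120, -1.4880)
q' = (0.7224, 0.4787, 0.0374, 0.4977)
v' = (1.4560, -0.8867, -1.1480)
ω' = (-0.2124, 0.9698, -0.4483)

ω×(Iω) gyroscopic = (0.0630, 0.0091, 0.0027)
α = I⁻¹(τ − ω×Iω) = (-1.4056, 0.8727, 3.1460)
new body rate ω' = (-0.2124, 0.9698, -0.4483)
Hamilton product q⊗(0,ω) = (0.4000000, -0.5207107, 0.9363963, -0.0449749)
q' = normalize(q + ½dt·q⊗(0,ω)) = (0.7224, 0.4787, 0.0374, 0.4977)
a = (-1.8000, 2.6667, -0.6000)
p + v·dt = (0.8280, 1.3120, -1.4880)
new velocity v' = (1.4560, -0.8867, -1.1480)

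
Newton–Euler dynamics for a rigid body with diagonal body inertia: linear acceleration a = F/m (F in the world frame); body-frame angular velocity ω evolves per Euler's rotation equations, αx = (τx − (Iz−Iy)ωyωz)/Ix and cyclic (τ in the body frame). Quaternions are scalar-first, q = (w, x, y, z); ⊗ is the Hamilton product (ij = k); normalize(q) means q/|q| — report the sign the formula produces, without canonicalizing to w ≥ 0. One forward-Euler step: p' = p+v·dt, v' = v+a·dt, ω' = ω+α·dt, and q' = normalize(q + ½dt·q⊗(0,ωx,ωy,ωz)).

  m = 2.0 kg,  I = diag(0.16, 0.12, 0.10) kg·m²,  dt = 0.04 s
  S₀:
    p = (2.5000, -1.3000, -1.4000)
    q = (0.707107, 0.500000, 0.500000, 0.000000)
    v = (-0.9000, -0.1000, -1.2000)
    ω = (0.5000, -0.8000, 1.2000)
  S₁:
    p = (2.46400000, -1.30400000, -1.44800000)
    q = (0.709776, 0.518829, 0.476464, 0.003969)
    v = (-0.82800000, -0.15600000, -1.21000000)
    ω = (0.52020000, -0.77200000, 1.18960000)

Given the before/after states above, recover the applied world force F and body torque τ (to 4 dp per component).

F = (3.6000, -2.8000, -0.5000)
τ = (0.1000, 0.1200, -0.0100)

Δω = ω₁−ω₀ = (0.02020000, 0.02800000, -0.01040000)
precession coupling = (0.0192, 0.0360, 0.0160)
τ = I·(Δω/dt) + ω₀×(Iω₀) = (0.1000, 0.1200, -0.0100)
v₁ − v₀ = (0.07200000, -0.05600000, -0.01000000)
m·(v₁−v₀)/dt = (3.6000, -2.8000, -0.5000)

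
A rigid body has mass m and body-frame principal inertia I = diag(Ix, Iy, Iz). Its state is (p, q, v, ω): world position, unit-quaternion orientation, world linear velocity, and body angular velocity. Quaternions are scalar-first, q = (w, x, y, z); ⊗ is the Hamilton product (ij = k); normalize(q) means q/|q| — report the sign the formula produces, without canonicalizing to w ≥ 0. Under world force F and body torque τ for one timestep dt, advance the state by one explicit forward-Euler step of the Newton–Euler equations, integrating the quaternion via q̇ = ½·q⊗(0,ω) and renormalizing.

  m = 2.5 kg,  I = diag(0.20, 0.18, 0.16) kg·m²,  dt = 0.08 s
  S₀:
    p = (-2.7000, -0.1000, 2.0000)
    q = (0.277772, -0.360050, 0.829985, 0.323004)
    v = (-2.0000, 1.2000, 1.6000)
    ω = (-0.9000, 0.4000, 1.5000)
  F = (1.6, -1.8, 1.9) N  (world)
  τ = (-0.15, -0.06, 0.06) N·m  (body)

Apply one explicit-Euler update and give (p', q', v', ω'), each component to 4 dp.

p' = (-2.8600, -0.0040, 2.1280)
q' = (0.2316, -0.3246, 0.8422, 0.3629)
v' = (-1.9488, 1.1424, 1.6608)
ω' = (-0.9552, 0.3973, 1.5264)

α = I⁻¹(τ − ω×Iω) = (-0.6900, -0.0333, 0.3300)
new body rate ω' = (-0.9552, 0.3973, 1.5264)
Hamilton product q⊗(0,ω) = (-1.1405450, 0.8657811, 0.3604802, 1.0196245)
q + ½dt·q⊗(0,ω), renormalized = (0.2316, -0.3246, 0.8422, 0.3629)
linear accel F/m = (0.6400, -0.7200, 0.7600)
p + v·dt = (-2.8600, -0.0040, 2.1280)
v + (F/m)dt = (-1.9488, 1.1424, 1.6608)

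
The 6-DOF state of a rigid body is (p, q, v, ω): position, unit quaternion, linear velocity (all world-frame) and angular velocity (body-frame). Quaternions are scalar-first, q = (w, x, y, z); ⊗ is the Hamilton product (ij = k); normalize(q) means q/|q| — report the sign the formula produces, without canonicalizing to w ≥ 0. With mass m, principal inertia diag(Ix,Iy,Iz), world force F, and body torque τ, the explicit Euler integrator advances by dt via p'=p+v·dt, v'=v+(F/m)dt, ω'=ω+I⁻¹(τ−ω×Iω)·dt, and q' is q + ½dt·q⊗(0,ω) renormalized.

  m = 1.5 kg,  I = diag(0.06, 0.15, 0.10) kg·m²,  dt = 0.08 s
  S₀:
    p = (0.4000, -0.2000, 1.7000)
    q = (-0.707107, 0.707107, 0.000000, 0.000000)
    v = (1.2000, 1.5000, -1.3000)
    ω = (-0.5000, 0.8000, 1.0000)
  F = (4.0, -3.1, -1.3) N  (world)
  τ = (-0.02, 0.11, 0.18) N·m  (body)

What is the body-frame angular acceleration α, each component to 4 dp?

α = (0.3333, 0.6000, 2.1600)

precession coupling ω×(Iω) = (-0.0400, 0.0200, -0.0360)
(τ − ω×Iω)/I = (0.3333, 0.6000, 2.1600)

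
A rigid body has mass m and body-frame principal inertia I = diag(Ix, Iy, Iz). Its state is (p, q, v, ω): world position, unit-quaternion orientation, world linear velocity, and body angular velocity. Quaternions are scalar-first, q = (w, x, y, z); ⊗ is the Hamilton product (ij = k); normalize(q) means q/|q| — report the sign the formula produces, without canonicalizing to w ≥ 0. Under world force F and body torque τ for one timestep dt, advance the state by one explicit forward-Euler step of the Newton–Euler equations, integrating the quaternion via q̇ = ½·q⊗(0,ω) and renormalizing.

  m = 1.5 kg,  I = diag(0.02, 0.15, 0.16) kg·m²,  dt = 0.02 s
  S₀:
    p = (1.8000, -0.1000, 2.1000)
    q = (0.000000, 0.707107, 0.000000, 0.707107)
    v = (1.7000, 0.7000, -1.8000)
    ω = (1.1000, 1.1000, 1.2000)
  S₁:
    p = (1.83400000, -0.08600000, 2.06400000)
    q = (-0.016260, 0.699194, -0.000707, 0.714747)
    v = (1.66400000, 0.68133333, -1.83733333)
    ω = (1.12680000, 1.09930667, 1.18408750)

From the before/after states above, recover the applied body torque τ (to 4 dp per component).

τ = (0.0400, -0.1900, 0.0300)

rate change Δω = (0.02680000, -0.00069333, -0.01591250)
τ = I·(Δω/dt) + ω₀×(Iω₀) = (0.0400, -0.1900, 0.0300)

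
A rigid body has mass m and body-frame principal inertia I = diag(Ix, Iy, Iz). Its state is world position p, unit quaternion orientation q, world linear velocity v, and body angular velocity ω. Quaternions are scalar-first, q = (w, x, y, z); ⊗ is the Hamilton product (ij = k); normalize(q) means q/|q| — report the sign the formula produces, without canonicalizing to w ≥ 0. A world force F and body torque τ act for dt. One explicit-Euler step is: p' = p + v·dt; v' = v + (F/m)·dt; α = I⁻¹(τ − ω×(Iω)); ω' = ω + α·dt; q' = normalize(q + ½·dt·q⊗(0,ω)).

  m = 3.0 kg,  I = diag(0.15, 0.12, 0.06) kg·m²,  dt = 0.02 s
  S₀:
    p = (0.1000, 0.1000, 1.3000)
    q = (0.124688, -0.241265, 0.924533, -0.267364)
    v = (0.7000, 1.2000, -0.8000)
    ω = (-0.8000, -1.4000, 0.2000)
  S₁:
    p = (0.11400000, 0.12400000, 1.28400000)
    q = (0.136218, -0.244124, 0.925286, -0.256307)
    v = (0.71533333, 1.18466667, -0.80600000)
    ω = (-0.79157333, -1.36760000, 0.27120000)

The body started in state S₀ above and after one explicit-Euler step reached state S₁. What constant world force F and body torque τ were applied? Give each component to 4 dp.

Δv = v₁−v₀ = (0.01533333, -0.01533333, -0.00600000)
m·(v₁−v₀)/dt = (2.3000, -2.3000, -0.9000)
Δω = ω₁−ω₀ = (0.00842667, 0.03240000, 0.07120000)
precession coupling = (0.0168, -0.0144, -0.0336)
applied torque τ = (0.0800, 0.1800, 0.1800)

F = (2.3000, -2.3000, -0.9000)
τ = (0.0800, 0.1800, 0.1800)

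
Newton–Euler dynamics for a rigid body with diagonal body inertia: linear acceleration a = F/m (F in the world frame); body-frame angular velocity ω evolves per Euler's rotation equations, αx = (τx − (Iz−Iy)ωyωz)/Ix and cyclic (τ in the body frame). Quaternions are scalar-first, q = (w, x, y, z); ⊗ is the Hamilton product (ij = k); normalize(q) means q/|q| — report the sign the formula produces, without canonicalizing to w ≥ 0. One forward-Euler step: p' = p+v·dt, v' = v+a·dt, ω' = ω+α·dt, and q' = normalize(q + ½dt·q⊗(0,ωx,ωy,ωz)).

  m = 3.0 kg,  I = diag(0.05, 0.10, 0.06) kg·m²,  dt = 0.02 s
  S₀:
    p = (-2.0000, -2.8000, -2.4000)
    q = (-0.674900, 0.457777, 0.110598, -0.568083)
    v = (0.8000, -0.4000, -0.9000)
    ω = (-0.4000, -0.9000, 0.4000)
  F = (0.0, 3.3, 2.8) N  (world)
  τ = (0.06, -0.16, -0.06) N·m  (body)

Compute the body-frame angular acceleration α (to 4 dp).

precession coupling ω×(Iω) = (0.0144, 0.0016, 0.0180)
(τ − ω×Iω)/I = (0.9120, -1.6160, -1.3000)

α = (0.9120, -1.6160, -1.3000)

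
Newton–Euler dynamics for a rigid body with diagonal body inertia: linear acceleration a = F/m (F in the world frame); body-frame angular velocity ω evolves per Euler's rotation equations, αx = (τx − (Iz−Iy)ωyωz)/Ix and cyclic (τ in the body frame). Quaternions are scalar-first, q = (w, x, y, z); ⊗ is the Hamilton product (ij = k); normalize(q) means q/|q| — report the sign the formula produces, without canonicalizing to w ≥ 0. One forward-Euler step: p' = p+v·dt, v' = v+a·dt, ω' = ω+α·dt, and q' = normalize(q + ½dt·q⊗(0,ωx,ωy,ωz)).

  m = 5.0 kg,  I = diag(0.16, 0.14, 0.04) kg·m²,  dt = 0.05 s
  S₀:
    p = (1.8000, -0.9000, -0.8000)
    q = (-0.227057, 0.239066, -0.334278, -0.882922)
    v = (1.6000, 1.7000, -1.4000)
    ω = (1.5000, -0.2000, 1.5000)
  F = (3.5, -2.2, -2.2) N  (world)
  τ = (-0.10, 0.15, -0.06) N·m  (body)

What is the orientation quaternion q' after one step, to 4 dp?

q' = (-0.2043, 0.2133, -0.3747, -0.8789)

Hamilton product q⊗(0,ω) = (0.8989284, -1.0185869, -1.6375706, 0.1130183)
q' = normalize(q + ½dt·q⊗(0,ω)) = (-0.2043, 0.2133, -0.3747, -0.8789)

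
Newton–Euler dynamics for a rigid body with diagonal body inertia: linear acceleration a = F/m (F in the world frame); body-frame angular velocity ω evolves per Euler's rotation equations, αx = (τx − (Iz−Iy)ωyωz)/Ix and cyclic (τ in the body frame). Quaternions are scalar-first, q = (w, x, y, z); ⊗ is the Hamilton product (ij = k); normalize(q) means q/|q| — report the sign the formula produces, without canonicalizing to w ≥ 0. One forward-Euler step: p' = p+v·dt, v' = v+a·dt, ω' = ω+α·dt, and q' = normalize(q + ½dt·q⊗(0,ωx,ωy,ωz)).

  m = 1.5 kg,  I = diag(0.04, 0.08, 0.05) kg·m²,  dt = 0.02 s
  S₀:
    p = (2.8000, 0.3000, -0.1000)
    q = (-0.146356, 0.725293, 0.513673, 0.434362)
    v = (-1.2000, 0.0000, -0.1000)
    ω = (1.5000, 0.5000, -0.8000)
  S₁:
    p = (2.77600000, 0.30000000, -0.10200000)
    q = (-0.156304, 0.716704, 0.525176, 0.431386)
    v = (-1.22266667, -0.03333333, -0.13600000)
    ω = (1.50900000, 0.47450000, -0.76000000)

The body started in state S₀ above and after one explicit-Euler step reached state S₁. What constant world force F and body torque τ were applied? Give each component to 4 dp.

ω₁ − ω₀ = (0.00900000, -0.02550000, 0.04000000)
gyro term ω₀×Iω₀ = (0.0120, 0.0120, 0.0300)
applied torque τ = (0.0300, -0.0900, 0.1300)
v₁ − v₀ = (-0.02266667, -0.03333333, -0.03600000)
m·(v₁−v₀)/dt = (-1.7000, -2.5000, -2.7000)

F = (-1.7000, -2.5000, -2.7000)
τ = (0.0300, -0.0900, 0.1300)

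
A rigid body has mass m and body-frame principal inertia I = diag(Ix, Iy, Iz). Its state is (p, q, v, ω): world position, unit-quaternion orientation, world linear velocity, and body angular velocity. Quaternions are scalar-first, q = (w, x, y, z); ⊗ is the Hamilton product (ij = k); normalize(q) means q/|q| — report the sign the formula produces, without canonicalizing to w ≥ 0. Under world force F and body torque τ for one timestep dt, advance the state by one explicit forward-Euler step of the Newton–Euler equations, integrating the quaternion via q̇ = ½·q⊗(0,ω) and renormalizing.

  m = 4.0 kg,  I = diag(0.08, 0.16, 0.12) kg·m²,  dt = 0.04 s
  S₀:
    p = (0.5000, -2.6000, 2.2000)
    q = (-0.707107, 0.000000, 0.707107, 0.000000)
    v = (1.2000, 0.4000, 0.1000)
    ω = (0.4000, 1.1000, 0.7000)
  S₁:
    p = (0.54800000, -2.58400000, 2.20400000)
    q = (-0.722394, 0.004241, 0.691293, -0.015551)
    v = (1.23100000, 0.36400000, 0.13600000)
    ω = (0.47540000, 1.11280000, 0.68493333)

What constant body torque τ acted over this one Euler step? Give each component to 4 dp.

ω₁ − ω₀ = (0.07540000, 0.01280000, -0.01506667)
gyro term ω₀×Iω₀ = (-0.0308, -0.0112, 0.0352)
applied torque τ = (0.1200, 0.0400, -0.0100)

τ = (0.1200, 0.0400, -0.0100)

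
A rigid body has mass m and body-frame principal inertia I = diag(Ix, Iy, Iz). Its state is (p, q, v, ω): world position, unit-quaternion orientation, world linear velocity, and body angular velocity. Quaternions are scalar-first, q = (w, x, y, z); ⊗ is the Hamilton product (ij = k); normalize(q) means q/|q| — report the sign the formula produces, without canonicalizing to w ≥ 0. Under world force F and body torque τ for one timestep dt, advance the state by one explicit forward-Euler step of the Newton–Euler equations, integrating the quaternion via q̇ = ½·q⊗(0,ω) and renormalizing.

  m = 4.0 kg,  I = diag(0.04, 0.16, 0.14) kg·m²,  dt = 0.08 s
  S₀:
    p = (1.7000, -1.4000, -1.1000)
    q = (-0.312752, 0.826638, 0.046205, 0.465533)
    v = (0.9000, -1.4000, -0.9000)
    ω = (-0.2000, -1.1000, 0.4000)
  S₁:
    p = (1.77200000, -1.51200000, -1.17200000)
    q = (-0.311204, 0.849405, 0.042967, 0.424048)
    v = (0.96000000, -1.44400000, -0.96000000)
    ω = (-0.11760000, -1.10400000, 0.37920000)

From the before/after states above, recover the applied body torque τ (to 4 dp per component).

ω₁ − ω₀ = (0.08240000, -0.00400000, -0.02080000)
ω₀×(Iω₀) = (0.0088, 0.0080, 0.0264)
I·α + gyro = (0.0500, 0.0000, -0.0100)

τ = (0.0500, 0.0000, -0.0100)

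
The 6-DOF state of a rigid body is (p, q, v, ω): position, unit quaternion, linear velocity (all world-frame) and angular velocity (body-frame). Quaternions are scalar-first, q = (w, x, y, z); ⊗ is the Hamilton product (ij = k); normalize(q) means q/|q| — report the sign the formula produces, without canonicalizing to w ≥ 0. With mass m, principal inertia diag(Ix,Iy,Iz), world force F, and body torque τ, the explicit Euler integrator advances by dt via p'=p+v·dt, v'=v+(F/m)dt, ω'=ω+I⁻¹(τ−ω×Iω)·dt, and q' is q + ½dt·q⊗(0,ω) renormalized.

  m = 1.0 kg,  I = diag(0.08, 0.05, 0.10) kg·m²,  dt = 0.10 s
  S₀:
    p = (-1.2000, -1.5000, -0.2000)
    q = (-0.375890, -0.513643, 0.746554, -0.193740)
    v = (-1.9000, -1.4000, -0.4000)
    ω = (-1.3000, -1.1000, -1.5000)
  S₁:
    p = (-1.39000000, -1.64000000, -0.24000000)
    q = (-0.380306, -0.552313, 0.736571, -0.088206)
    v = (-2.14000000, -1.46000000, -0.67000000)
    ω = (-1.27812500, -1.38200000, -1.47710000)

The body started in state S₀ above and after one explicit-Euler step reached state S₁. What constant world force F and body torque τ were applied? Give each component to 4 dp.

F = (-2.4000, -0.6000, -2.7000)
τ = (0.1000, -0.1800, -0.0200)

Δω = ω₁−ω₀ = (0.02187500, -0.28200000, 0.02290000)
applied torque τ = (0.1000, -0.1800, -0.0200)
v₁ − v₀ = (-0.24000000, -0.06000000, -0.27000000)
m·(v₁−v₀)/dt = (-2.4000, -0.6000, -2.7000)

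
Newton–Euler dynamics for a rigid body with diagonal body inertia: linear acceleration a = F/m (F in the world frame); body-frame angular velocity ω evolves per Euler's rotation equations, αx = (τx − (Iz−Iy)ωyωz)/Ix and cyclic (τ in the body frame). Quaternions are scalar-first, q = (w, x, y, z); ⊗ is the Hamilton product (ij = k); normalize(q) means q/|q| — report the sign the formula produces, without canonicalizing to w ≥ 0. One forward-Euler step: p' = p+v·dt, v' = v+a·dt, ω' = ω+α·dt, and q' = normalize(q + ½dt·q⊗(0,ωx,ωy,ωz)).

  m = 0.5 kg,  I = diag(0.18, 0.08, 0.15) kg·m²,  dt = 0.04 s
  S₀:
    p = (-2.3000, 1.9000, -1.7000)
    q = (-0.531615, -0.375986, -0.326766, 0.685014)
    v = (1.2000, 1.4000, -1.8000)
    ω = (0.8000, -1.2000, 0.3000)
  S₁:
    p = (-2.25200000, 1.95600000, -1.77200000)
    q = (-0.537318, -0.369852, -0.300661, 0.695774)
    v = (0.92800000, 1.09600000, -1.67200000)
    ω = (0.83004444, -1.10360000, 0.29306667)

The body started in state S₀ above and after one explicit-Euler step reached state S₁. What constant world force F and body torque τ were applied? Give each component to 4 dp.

F = (-3.4000, -3.8000, 1.6000)
τ = (0.1100, 0.2000, 0.0700)

Δω = ω₁−ω₀ = (0.03004444, 0.09640000, -0.00693333)
gyro term ω₀×Iω₀ = (-0.0252, 0.0072, 0.0960)
τ = I·(Δω/dt) + ω₀×(Iω₀) = (0.1100, 0.2000, 0.0700)
velocity change Δv = (-0.27200000, -0.30400000, 0.12800000)
m·(v₁−v₀)/dt = (-3.4000, -3.8000, 1.6000)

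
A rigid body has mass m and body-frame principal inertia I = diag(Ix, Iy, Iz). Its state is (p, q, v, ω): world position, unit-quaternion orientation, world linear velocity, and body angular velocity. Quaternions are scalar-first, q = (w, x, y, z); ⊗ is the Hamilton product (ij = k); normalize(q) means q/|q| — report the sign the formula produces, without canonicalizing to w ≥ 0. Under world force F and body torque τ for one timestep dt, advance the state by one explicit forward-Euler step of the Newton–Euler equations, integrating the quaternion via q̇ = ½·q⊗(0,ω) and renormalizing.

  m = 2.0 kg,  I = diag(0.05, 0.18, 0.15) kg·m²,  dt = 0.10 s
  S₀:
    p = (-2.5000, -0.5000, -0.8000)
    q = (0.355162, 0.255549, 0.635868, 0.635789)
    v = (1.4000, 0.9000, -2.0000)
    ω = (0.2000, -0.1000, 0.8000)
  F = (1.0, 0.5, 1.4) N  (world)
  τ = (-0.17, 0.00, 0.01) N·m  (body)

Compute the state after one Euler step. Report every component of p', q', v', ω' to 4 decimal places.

new position p' = (-2.3600, -0.4100, -1.0000)
v + (F/m)dt = (1.4500, 0.9250, -1.9300)
α = I⁻¹(τ − ω×Iω) = (-3.4480, 0.0889, 0.0840)
new body rate ω' = (-0.1448, -0.0911, 0.8084)
2q̇ = q⊗(0,ω) = (-0.4961542, 0.6433057, -0.1127976, 0.1314011)
updated quaternion q' = (0.3301, 0.2875, 0.6297, 0.6418)

p' = (-2.3600, -0.4100, -1.0000)
q' = (0.3301, 0.2875, 0.6297, 0.6418)
v' = (1.4500, 0.9250, -1.9300)
ω' = (-0.1448, -0.0911, 0.8084)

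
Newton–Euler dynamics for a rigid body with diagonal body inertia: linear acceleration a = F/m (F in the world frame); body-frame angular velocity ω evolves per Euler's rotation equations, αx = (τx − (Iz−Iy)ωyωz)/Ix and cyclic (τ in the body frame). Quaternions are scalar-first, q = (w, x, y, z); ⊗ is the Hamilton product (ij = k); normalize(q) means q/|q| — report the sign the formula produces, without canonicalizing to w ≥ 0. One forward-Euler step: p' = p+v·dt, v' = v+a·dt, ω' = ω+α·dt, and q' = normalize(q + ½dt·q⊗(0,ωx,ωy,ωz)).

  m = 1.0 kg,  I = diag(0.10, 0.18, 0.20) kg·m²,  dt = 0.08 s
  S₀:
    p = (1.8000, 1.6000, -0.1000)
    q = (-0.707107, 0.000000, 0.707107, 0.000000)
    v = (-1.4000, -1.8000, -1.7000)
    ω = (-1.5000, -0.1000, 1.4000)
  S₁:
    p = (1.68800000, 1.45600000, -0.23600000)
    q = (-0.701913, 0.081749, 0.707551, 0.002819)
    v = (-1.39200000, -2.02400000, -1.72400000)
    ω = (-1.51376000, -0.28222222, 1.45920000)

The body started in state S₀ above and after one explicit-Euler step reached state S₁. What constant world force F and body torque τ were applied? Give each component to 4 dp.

Δv = v₁−v₀ = (0.00800000, -0.22400000, -0.02400000)
m·(v₁−v₀)/dt = (0.1000, -2.8000, -0.3000)
Δω = ω₁−ω₀ = (-0.01376000, -0.18222222, 0.05920000)
I·α + gyro = (-0.0200, -0.2000, 0.1600)

F = (0.1000, -2.8000, -0.3000)
τ = (-0.0200, -0.2000, 0.1600)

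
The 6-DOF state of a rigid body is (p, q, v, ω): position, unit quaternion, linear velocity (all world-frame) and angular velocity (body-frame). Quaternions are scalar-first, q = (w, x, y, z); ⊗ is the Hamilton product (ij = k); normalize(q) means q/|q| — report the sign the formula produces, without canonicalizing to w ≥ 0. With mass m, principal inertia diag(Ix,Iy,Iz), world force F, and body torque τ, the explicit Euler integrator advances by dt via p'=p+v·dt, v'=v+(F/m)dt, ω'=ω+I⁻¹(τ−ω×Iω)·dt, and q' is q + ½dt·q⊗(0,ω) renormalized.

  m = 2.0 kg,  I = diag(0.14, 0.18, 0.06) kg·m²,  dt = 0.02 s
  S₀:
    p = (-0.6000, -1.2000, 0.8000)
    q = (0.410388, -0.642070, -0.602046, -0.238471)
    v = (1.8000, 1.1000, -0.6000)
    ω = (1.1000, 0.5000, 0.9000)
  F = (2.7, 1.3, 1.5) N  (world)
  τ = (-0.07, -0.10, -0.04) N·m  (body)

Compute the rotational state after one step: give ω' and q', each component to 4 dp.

ω' = (1.0977, 0.4801, 0.8793)
q' = (0.4226, -0.6417, -0.5968, -0.2313)

(τ − ω×Iω)/I = (-0.1143, -0.9956, -1.0333)
ω + α·dt = (1.0977, 0.4801, 0.8793)
2q̇ = q⊗(0,ω) = (1.2219239, 0.0288209, 0.5207389, 0.7105648)
updated quaternion q' = (0.4226, -0.6417, -0.5968, -0.2313)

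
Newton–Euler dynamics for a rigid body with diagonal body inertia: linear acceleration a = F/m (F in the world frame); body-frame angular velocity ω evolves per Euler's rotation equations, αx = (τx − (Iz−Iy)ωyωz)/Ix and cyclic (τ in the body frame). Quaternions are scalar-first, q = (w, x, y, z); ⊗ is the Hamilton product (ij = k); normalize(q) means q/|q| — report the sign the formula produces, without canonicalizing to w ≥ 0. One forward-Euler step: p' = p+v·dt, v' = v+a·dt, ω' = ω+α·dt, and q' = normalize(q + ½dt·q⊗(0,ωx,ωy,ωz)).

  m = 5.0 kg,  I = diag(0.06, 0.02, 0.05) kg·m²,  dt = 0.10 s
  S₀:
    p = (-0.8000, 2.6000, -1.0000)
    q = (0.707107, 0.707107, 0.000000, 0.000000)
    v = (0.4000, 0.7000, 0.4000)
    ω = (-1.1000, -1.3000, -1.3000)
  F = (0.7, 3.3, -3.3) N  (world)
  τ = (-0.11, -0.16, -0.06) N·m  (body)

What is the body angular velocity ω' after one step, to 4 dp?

ω' = (-1.3678, -2.1715, -1.3056)

gyro term ω×Iω = (0.0507, 0.0143, -0.0572)
(τ − ω×Iω)/I = (-2.6783, -8.7150, -0.0560)
new body rate ω' = (-1.3678, -2.1715, -1.3056)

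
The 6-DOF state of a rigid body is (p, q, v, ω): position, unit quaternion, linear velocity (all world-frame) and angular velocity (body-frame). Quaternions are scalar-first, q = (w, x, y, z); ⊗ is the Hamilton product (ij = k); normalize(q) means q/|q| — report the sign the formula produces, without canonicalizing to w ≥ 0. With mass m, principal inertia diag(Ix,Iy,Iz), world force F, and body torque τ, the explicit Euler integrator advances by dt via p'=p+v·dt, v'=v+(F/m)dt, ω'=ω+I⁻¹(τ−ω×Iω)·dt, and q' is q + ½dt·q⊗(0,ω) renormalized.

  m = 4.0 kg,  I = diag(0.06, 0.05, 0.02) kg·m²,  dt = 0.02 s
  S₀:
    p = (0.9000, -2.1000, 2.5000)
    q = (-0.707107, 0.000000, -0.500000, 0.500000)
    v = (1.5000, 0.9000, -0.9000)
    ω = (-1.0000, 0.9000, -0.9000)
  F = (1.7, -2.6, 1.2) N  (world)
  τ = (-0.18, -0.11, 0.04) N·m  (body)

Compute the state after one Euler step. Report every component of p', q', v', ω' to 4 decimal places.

linear accel F/m = (0.4250, -0.6500, 0.3000)
new position p' = (0.9300, -2.0820, 2.4820)
new velocity v' = (1.5085, 0.8870, -0.8940)
gyro term ω×Iω = (0.0243, 0.0360, 0.0090)
angular accel α = (-3.4050, -2.9200, 1.5500)
ω' = ω + α·dt = (-1.0681, 0.8416, -0.8690)
Hamilton product q⊗(0,ω) = (0.9000000, 0.7071070, -1.1363963, 0.1363963)
q' = normalize(q + ½dt·q⊗(0,ω)) = (-0.6980, 0.0071, -0.5113, 0.5013)

p' = (0.9300, -2.0820, 2.4820)
q' = (-0.6980, 0.0071, -0.5113, 0.5013)
v' = (1.5085, 0.8870, -0.8940)
ω' = (-1.0681, 0.8416, -0.8690)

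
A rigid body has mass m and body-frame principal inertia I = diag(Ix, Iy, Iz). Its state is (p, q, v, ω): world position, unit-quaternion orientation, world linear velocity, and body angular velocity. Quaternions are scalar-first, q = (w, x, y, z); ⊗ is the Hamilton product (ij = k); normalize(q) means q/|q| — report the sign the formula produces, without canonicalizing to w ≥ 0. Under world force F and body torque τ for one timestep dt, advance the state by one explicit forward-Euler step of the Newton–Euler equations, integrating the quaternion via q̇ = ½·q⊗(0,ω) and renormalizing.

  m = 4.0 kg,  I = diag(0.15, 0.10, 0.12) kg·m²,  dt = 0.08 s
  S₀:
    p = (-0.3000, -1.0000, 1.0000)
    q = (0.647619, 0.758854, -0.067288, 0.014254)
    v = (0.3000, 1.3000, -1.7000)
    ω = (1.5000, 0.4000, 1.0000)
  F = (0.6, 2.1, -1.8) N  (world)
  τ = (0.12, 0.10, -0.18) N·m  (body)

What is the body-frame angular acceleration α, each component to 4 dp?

ω×(Iω) gyroscopic = (0.0080, 0.0450, -0.0300)
(τ − ω×Iω)/I = (0.7467, 0.5500, -1.2500)

α = (0.7467, 0.5500, -1.2500)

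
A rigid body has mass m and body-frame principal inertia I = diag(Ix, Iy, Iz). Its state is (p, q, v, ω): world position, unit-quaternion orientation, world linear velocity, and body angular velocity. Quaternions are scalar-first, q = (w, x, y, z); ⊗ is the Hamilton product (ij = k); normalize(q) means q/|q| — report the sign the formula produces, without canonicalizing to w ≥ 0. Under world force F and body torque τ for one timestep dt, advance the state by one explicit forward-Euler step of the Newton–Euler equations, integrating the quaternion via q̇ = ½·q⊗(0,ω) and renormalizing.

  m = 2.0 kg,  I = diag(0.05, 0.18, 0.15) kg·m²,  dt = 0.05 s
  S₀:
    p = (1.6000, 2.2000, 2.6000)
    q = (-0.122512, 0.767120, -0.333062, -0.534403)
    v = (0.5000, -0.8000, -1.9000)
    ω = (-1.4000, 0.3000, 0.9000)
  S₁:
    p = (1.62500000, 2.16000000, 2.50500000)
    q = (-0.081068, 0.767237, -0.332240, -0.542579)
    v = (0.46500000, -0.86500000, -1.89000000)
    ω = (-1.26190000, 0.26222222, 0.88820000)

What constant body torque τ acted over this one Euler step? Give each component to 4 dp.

rate change Δω = (0.13810000, -0.03777778, -0.01180000)
gyro term ω₀×Iω₀ = (-0.0081, 0.1260, -0.0546)
I·α + gyro = (0.1300, -0.0100, -0.0900)

τ = (0.1300, -0.0100, -0.0900)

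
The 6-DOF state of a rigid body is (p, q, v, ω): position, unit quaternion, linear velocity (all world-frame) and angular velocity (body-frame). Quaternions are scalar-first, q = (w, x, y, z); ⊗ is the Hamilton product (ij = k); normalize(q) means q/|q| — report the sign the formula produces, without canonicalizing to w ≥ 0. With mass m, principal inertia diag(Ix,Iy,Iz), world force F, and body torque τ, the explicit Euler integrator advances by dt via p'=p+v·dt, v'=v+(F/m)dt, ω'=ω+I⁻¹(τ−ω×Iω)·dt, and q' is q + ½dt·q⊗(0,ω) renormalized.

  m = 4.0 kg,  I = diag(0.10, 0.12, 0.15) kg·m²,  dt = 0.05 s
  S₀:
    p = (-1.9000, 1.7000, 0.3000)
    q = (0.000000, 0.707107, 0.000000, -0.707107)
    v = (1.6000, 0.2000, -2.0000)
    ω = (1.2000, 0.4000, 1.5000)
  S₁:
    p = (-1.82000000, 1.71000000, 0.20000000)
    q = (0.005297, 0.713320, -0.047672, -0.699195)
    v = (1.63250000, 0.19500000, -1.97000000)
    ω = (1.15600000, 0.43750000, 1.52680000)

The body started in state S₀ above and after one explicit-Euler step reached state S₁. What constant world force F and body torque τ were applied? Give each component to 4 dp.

v₁ − v₀ = (0.03250000, -0.00500000, 0.03000000)
F = m·Δv/dt = (2.6000, -0.4000, 2.4000)
ω₁ − ω₀ = (-0.04400000, 0.03750000, 0.02680000)
τ = I·(Δω/dt) + ω₀×(Iω₀) = (-0.0700, 0.0000, 0.0900)

F = (2.6000, -0.4000, 2.4000)
τ = (-0.0700, 0.0000, 0.0900)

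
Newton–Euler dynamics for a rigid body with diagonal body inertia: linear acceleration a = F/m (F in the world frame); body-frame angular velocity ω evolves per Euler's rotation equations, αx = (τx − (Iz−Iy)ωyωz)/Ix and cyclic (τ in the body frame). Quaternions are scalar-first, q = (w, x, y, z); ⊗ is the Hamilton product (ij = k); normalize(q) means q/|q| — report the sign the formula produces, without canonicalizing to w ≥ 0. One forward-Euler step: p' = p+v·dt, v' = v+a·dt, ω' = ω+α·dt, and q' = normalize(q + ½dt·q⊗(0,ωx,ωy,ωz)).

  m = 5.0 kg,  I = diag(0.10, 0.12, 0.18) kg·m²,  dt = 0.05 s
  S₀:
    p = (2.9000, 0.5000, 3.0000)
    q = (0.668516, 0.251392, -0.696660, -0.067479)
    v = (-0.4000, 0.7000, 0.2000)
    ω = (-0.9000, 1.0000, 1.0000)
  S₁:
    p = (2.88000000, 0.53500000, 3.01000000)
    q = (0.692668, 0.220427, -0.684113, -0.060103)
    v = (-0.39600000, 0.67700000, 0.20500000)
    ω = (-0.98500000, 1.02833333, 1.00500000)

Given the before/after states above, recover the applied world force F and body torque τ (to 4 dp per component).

F = (0.4000, -2.3000, 0.5000)
τ = (-0.1100, 0.1400, 0.0000)

v₁ − v₀ = (0.00400000, -0.02300000, 0.00500000)
F = m·Δv/dt = (0.4000, -2.3000, 0.5000)
ω₁ − ω₀ = (-0.08500000, 0.02833333, 0.00500000)
ω₀×(Iω₀) = (0.0600, 0.0720, -0.0180)
I·α + gyro = (-0.1100, 0.1400, 0.0000)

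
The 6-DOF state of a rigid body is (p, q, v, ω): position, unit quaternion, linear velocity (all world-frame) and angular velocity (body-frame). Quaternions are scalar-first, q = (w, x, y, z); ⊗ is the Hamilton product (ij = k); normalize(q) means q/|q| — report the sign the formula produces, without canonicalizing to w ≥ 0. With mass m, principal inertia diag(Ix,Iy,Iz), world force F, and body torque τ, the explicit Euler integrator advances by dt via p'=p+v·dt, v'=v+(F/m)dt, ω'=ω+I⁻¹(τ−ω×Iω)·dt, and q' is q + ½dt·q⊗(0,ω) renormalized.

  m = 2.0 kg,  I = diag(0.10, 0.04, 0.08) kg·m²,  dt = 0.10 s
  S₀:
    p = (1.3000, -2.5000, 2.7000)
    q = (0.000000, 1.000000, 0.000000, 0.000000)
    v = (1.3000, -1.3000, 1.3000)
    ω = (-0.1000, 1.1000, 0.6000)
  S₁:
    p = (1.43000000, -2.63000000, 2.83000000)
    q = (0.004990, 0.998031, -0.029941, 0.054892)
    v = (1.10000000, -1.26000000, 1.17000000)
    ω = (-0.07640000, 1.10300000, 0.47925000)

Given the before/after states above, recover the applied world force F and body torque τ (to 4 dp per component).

Δv = v₁−v₀ = (-0.20000000, 0.04000000, -0.13000000)
m·(v₁−v₀)/dt = (-4.0000, 0.8000, -2.6000)
Δω = ω₁−ω₀ = (0.02360000, 0.00300000, -0.12075000)
precession coupling = (0.0264, -0.0012, 0.0066)
τ = I·(Δω/dt) + ω₀×(Iω₀) = (0.0500, 0.0000, -0.0900)

F = (-4.0000, 0.8000, -2.6000)
τ = (0.0500, 0.0000, -0.0900)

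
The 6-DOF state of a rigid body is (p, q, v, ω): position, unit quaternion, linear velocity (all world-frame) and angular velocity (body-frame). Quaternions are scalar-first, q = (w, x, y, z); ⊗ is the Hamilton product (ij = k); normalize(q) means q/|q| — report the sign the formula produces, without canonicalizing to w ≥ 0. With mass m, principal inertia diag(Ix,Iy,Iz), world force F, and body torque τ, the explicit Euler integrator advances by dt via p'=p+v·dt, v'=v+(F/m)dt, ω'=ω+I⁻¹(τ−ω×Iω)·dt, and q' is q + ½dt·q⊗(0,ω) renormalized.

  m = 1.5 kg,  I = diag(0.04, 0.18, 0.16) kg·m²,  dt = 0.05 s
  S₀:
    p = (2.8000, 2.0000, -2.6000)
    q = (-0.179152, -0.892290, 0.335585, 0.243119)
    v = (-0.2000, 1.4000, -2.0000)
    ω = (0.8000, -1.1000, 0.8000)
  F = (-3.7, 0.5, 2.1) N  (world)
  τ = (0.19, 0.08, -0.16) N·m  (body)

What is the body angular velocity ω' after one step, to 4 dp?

precession coupling ω×(Iω) = (0.0176, -0.0768, -0.1232)
angular accel α = (4.3100, 0.8711, -0.2300)
ω + α·dt = (1.0155, -1.0564, 0.7885)

ω' = (1.0155, -1.0564, 0.7885)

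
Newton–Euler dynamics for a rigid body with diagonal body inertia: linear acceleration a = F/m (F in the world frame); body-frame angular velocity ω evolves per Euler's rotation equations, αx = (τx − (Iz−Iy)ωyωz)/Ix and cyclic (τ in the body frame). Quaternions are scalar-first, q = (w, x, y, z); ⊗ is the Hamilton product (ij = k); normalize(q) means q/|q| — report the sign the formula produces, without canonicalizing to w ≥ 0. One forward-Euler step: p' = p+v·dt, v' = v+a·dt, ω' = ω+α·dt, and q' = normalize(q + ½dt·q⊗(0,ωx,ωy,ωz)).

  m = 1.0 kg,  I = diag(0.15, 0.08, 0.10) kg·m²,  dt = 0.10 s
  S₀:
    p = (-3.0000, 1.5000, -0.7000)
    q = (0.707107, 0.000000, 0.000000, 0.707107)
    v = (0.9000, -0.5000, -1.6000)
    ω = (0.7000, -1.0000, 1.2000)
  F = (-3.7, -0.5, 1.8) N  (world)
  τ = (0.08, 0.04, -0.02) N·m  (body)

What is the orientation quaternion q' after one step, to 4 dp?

q⊗(0,ω) = (-0.8485284, 1.2020819, -0.2121321, 0.8485284)
updated quaternion q' = (0.6623, 0.0599, -0.0106, 0.7468)

q' = (0.6623, 0.0599, -0.0106, 0.7468)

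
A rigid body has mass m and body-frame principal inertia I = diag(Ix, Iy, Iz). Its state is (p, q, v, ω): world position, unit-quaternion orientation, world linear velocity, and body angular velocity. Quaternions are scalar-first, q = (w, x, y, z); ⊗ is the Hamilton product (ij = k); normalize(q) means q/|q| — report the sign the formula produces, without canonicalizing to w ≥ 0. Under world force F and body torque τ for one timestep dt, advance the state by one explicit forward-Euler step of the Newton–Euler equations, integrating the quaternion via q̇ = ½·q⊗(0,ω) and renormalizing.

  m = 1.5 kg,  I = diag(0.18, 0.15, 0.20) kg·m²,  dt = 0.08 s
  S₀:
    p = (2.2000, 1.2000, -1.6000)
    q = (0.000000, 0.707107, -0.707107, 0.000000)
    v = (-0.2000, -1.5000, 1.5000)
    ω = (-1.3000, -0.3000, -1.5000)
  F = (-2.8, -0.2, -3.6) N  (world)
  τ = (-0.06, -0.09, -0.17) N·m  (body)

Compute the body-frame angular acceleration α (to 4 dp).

α = (-0.4583, -0.3400, -0.7915)

precession coupling ω×(Iω) = (0.0225, -0.0390, -0.0117)
(τ − ω×Iω)/I = (-0.4583, -0.3400, -0.7915)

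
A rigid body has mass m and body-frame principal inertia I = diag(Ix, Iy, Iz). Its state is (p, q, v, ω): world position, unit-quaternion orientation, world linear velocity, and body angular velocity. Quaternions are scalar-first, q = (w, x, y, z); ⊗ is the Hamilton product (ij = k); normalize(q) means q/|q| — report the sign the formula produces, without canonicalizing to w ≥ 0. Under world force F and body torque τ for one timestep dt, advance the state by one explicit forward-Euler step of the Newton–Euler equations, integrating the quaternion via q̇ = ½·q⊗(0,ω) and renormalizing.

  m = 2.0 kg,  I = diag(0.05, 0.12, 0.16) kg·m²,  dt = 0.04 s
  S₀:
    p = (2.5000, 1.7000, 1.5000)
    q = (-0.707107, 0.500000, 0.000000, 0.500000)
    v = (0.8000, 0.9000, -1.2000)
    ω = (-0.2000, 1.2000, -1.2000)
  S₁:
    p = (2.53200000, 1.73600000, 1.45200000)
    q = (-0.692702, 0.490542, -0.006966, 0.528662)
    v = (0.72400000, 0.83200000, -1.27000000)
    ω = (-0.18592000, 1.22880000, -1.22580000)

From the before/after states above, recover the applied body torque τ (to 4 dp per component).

rate change Δω = (0.01408000, 0.02880000, -0.02580000)
ω₀×(Iω₀) = (-0.0576, -0.0264, -0.0168)
I·α + gyro = (-0.0400, 0.0600, -0.1200)

τ = (-0.0400, 0.0600, -0.1200)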